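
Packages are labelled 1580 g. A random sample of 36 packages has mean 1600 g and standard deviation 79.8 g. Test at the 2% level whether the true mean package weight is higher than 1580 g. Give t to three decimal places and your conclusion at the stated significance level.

H0: μ = 1580; H1: μ > 1580 (one-sample t-test, right-tailed).
t = (x̄ − μ₀)/(s/√n) = (1600 − 1580)/(79.8/√36) = 1.504
df = n − 1 = 35
p-value = P(T ≥ 1.504) ≈ 0.0708
Since p ≈ 0.0708 > α = 0.02, fail to reject H0; the evidence is not statistically significant.

t = 1.504; fail to reject H0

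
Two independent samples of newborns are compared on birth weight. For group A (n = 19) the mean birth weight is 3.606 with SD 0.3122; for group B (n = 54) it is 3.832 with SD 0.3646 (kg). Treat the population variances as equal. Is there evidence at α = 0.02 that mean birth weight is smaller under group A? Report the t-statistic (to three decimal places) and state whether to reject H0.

t = -2.407; reject H0

Let group 1 = group A, group 2 = group B. H0: μ_1 = μ_2; H1: μ_1 < μ_2 (two-sample pooled-variance t-test, left-tailed).
s_p² = [(19−1)·0.3122² + (54−1)·0.3646²]/(19+54−2) = 0.123942
t = (3.606 − 3.832)/√[0.123942·(1/19 + 1/54)] = -2.407
df = n₁ + n₂ − 2 = 71
p-value = P(T ≤ -2.407) ≈ 0.009
Since p ≈ 0.009 < α = 0.02, reject H0; the evidence is statistically significant.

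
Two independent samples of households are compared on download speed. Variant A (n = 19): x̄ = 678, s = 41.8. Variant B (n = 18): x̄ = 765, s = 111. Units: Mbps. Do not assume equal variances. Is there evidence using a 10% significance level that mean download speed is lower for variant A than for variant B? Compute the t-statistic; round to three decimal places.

Let group 1 = variant A, group 2 = variant B. H0: μ_1 = μ_2; H1: μ_1 < μ_2 (Welch's two-sample t-test, left-tailed).
t = (x̄_1 − x̄_2)/√(s_1²/n_1 + s_2²/n_2) = (678 − 765)/√(41.8²/19 + 111²/18) = -3.122
Welch–Satterthwaite df ≈ 21.51
p-value = P(T ≤ -3.122) ≈ 0.003
Since p ≈ 0.003 < α = 0.1, reject H0; the evidence is statistically significant.

-3.122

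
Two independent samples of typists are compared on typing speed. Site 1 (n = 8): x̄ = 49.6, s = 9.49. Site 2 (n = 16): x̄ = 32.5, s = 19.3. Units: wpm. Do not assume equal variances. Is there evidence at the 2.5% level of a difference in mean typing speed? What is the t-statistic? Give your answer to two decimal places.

Let group 1 = site 1, group 2 = site 2. H0: μ_1 = μ_2; H1: μ_1 ≠ μ_2 (Welch's two-sample t-test, two-sided).
t = (x̄_1 − x̄_2)/√(s_1²/n_1 + s_2²/n_2) = (49.6 − 32.5)/√(9.49²/8 + 19.3²/16) = 2.91
Welch–Satterthwaite df ≈ 21.99
Two-sided p-value ≈ 0.0081
Since p ≈ 0.0081 < α = 0.025, reject H0; the data support H1.

2.91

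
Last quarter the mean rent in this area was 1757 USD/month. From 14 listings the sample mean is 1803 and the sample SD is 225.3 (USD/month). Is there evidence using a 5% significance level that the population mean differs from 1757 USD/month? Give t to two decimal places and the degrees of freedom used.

t = 0.76, df = 13

H0: μ = 1757; H1: μ ≠ 1757 (one-sample t-test, two-sided).
t = (x̄ − μ₀)/(s/√n) = (1803 − 1757)/(225.3/√14) = 0.76
df = n − 1 = 13
Two-sided p-value ≈ 0.4585
Since p ≈ 0.4585 > α = 0.05, fail to reject H0; the evidence is not statistically significant.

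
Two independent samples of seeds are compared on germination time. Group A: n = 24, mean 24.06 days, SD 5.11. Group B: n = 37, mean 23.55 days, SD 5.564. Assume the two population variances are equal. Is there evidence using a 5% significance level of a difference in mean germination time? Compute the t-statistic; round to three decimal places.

Let group 1 = group A, group 2 = group B. H0: μ_1 = μ_2; H1: μ_1 ≠ μ_2 (two-sample pooled-variance t-test, two-sided).
s_p² = [(24−1)·5.11² + (37−1)·5.564²]/(24+37−2) = 29.069
t = (24.06 − 23.55)/√[29.069·(1/24 + 1/37)] = 0.361
df = n₁ + n₂ − 2 = 59
Two-sided p-value ≈ 0.7195
Since p ≈ 0.7195 > α = 0.05, fail to reject H0; the data do not provide sufficient evidence against H0.

0.361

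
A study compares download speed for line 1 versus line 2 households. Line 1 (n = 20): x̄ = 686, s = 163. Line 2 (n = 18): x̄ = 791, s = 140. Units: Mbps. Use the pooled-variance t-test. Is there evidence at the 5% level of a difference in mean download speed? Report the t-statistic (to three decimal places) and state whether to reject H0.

Let group 1 = line 1, group 2 = line 2. H0: μ_1 = μ_2; H1: μ_1 ≠ μ_2 (two-sample pooled-variance t-test, two-sided).
s_p² = [(20−1)·163² + (18−1)·140²]/(20+18−2) = 23278.1
t = (686 − 791)/√[23278.1·(1/20 + 1/18)] = -2.118
df = n₁ + n₂ − 2 = 36
Two-sided p-value ≈ 0.0411
Since p ≈ 0.0411 < α = 0.05, reject H0; the evidence is statistically significant.

t = -2.118; reject H0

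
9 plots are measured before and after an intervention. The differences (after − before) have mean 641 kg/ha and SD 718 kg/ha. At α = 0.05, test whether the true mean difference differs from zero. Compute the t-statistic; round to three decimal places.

H0: μ_d = 0; H1: μ_d ≠ 0 (paired t-test on the differences, two-sided).
t = d̄/(s_d/√n) = 641/(718/√9) = 2.678
df = n − 1 = 8
Two-sided p-value ≈ 0.028
Since p ≈ 0.028 < α = 0.05, reject H0; the evidence is statistically significant.

2.678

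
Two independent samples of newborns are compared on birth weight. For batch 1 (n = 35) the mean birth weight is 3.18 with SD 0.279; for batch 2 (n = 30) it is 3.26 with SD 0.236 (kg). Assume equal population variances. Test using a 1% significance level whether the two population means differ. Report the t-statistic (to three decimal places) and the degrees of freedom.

Let group 1 = batch 1, group 2 = batch 2. H0: μ_1 = μ_2; H1: μ_1 ≠ μ_2 (two-sample pooled-variance t-test, two-sided).
s_p² = [(35−1)·0.279² + (30−1)·0.236²]/(35+30−2) = 0.0676473
t = (3.18 − 3.26)/√[0.0676473·(1/35 + 1/30)] = -1.236
df = n₁ + n₂ − 2 = 63
Two-sided p-value ≈ 0.2210
Since p ≈ 0.2210 > α = 0.01, fail to reject H0; the evidence is not statistically significant.

t = -1.236, df = 63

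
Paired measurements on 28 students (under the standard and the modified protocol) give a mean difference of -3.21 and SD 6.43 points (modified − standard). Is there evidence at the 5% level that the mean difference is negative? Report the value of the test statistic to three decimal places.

-2.642

H0: μ_d = 0; H1: μ_d < 0 (paired t-test on the differences, left-tailed).
t = d̄/(s_d/√n) = -3.21/(6.43/√28) = -2.642
df = n − 1 = 27
p-value = P(T ≤ -2.642) ≈ 0.0068
Since p ≈ 0.0068 < α = 0.05, reject H0; the data support H1.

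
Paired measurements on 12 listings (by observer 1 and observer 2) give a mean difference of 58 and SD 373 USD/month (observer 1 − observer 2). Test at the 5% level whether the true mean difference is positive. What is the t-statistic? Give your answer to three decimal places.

0.539

H0: μ_d = 0; H1: μ_d > 0 (paired t-test on the differences, right-tailed).
t = d̄/(s_d/√n) = 58/(373/√12) = 0.539
df = n − 1 = 11
p-value = P(T ≥ 0.539) ≈ 0.300
Since p ≈ 0.300 > α = 0.05, fail to reject H0; the data do not provide sufficient evidence against H0.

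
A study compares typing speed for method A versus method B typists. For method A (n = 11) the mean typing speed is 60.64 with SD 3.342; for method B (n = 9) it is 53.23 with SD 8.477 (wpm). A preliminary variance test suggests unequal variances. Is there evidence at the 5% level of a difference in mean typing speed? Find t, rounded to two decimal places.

2.47

Let group 1 = method A, group 2 = method B. H0: μ_1 = μ_2; H1: μ_1 ≠ μ_2 (Welch's two-sample t-test, two-sided).
t = (x̄_1 − x̄_2)/√(s_1²/n_1 + s_2²/n_2) = (60.64 − 53.23)/√(3.342²/11 + 8.477²/9) = 2.47
Welch–Satterthwaite df ≈ 10.03
Two-sided p-value ≈ 0.0330
Since p ≈ 0.0330 < α = 0.05, reject H0; the data support H1.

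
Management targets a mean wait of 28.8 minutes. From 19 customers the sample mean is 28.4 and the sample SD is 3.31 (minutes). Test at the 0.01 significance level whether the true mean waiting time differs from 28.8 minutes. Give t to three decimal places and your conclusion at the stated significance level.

t = -0.527; fail to reject H0

H0: μ = 28.8; H1: μ ≠ 28.8 (one-sample t-test, two-sided).
t = (x̄ − μ₀)/(s/√n) = (28.4 − 28.8)/(3.31/√19) = -0.527
df = n − 1 = 18
Two-sided p-value ≈ 0.605
Since p ≈ 0.605 > α = 0.01, fail to reject H0; the data do not provide sufficient evidence against H0.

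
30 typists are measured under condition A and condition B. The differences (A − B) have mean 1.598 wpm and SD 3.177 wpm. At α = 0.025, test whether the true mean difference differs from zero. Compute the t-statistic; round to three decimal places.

H0: μ_d = 0; H1: μ_d ≠ 0 (paired t-test on the differences, two-sided).
t = d̄/(s_d/√n) = 1.598/(3.177/√30) = 2.755
df = n − 1 = 29
Two-sided p-value ≈ 0.0100
Since p ≈ 0.0100 < α = 0.025, reject H0; the evidence is statistically significant.

2.755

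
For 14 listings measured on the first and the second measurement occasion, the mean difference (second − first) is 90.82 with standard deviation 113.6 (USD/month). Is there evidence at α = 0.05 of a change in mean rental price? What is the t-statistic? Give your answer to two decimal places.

H0: μ_d = 0; H1: μ_d ≠ 0 (paired t-test on the differences, two-sided).
t = d̄/(s_d/√n) = 90.82/(113.6/√14) = 2.99
df = n − 1 = 13
Two-sided p-value ≈ 0.010
Since p ≈ 0.010 < α = 0.05, reject H0; the evidence is statistically significant.

2.99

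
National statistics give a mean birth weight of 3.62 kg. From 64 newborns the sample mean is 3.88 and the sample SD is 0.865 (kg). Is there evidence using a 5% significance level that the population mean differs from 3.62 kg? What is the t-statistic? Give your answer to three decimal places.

H0: μ = 3.62; H1: μ ≠ 3.62 (one-sample t-test, two-sided).
t = (x̄ − μ₀)/(s/√n) = (3.88 − 3.62)/(0.865/√64) = 2.405
df = n − 1 = 63
Two-sided p-value ≈ 0.019
Since p ≈ 0.019 < α = 0.05, reject H0; the evidence is statistically significant.

2.405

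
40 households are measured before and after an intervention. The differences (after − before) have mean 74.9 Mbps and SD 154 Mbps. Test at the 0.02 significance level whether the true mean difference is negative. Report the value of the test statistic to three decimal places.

H0: μ_d = 0; H1: μ_d < 0 (paired t-test on the differences, left-tailed).
t = d̄/(s_d/√n) = 74.9/(154/√40) = 3.076
df = n − 1 = 39
p-value = P(T ≤ 3.076) ≈ 0.998
Since p ≈ 0.998 > α = 0.02, fail to reject H0; the evidence is not statistically significant.

3.076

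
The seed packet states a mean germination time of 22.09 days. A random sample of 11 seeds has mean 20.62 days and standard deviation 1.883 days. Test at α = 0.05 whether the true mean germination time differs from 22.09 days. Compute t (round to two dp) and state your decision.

H0: μ = 22.09; H1: μ ≠ 22.09 (one-sample t-test, two-sided).
t = (x̄ − μ₀)/(s/√n) = (20.62 − 22.09)/(1.883/√11) = -2.59
df = n − 1 = 10
Two-sided p-value ≈ 0.0270
Since p ≈ 0.0270 < α = 0.05, reject H0; the data support H1.

t = -2.59; reject H0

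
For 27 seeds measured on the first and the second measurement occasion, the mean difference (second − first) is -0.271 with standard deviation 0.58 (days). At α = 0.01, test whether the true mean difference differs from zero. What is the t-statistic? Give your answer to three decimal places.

H0: μ_d = 0; H1: μ_d ≠ 0 (paired t-test on the differences, two-sided).
t = d̄/(s_d/√n) = -0.271/(0.58/√27) = -2.428
df = n − 1 = 26
Two-sided p-value ≈ 0.0224
Since p ≈ 0.0224 > α = 0.01, fail to reject H0; the data do not provide sufficient evidence against H0.

-2.428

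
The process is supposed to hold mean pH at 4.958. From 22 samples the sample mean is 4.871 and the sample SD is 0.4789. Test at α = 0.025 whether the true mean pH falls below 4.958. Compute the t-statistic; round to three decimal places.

-0.852

H0: μ = 4.958; H1: μ < 4.958 (one-sample t-test, left-tailed).
t = (x̄ − μ₀)/(s/√n) = (4.871 − 4.958)/(0.4789/√22) = -0.852
df = n − 1 = 21
p-value = P(T ≤ -0.852) ≈ 0.2019
Since p ≈ 0.2019 > α = 0.025, fail to reject H0; the data do not provide sufficient evidence against H0.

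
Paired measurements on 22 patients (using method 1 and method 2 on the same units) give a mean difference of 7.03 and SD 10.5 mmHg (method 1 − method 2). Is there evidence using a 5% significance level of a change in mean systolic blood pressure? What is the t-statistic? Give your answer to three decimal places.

H0: μ_d = 0; H1: μ_d ≠ 0 (paired t-test on the differences, two-sided).
t = d̄/(s_d/√n) = 7.03/(10.5/√22) = 3.140
df = n − 1 = 21
Two-sided p-value ≈ 0.0049
Since p ≈ 0.0049 < α = 0.05, reject H0; the data support H1.

3.140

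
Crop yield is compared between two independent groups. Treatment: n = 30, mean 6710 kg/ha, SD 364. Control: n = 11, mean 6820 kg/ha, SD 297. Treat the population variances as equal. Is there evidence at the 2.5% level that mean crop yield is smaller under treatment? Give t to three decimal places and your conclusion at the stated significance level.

t = -0.897; fail to reject H0

Let group 1 = treatment, group 2 = control. H0: μ_1 = μ_2; H1: μ_1 < μ_2 (two-sample pooled-variance t-test, left-tailed).
s_p² = [(30−1)·364² + (11−1)·297²]/(30+11−2) = 121140
t = (6710 − 6820)/√[121140·(1/30 + 1/11)] = -0.897
df = n₁ + n₂ − 2 = 39
p-value = P(T ≤ -0.897) ≈ 0.1877
Since p ≈ 0.1877 > α = 0.025, fail to reject H0; the evidence is not statistically significant.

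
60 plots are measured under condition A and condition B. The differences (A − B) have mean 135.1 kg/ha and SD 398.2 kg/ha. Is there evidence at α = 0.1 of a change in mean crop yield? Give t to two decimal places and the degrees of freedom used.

H0: μ_d = 0; H1: μ_d ≠ 0 (paired t-test on the differences, two-sided).
t = d̄/(s_d/√n) = 135.1/(398.2/√60) = 2.63
df = n − 1 = 59
Two-sided p-value ≈ 0.011
Since p ≈ 0.011 < α = 0.1, reject H0; the evidence is statistically significant.

t = 2.63, df = 59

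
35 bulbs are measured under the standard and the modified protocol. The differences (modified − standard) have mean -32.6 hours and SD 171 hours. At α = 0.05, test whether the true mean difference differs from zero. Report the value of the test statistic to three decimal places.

-1.128

H0: μ_d = 0; H1: μ_d ≠ 0 (paired t-test on the differences, two-sided).
t = d̄/(s_d/√n) = -32.6/(171/√35) = -1.128
df = n − 1 = 34
Two-sided p-value ≈ 0.2673
Since p ≈ 0.2673 > α = 0.05, fail to reject H0; the evidence is not statistically significant.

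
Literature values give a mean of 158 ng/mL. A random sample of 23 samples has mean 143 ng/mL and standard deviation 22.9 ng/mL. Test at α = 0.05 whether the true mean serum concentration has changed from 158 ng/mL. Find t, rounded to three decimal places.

-3.141

H0: μ = 158; H1: μ ≠ 158 (one-sample t-test, two-sided).
t = (x̄ − μ₀)/(s/√n) = (143 − 158)/(22.9/√23) = -3.141
df = n − 1 = 22
Two-sided p-value ≈ 0.0047
Since p ≈ 0.0047 < α = 0.05, reject H0; the evidence is statistically significant.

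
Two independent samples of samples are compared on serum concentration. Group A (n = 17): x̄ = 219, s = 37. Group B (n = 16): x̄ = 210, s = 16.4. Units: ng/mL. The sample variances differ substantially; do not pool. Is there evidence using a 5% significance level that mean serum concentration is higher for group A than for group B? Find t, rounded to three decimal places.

0.912

Let group 1 = group A, group 2 = group B. H0: μ_1 = μ_2; H1: μ_1 > μ_2 (Welch's two-sample t-test, right-tailed).
t = (x̄_1 − x̄_2)/√(s_1²/n_1 + s_2²/n_2) = (219 − 210)/√(37²/17 + 16.4²/16) = 0.912
Welch–Satterthwaite df ≈ 22.34
p-value = P(T ≥ 0.912) ≈ 0.1857
Since p ≈ 0.1857 > α = 0.05, fail to reject H0; the evidence is not statistically significant.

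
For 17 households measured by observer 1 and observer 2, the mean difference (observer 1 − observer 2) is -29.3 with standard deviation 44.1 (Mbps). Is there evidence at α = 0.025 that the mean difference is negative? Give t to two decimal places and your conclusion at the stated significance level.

t = -2.74; reject H0

H0: μ_d = 0; H1: μ_d < 0 (paired t-test on the differences, left-tailed).
t = d̄/(s_d/√n) = -29.3/(44.1/√17) = -2.74
df = n − 1 = 16
p-value = P(T ≤ -2.74) ≈ 0.0073
Since p ≈ 0.0073 < α = 0.025, reject H0; the data support H1.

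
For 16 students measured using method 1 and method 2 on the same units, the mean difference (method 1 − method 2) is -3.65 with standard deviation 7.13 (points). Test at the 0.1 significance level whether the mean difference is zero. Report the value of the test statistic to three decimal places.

-2.048

H0: μ_d = 0; H1: μ_d ≠ 0 (paired t-test on the differences, two-sided).
t = d̄/(s_d/√n) = -3.65/(7.13/√16) = -2.048
df = n − 1 = 15
Two-sided p-value ≈ 0.0585
Since p ≈ 0.0585 < α = 0.1, reject H0; the evidence is statistically significant.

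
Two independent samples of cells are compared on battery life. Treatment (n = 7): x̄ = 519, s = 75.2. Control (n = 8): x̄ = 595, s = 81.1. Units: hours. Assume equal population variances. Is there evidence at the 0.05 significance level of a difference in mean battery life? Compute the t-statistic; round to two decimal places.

Let group 1 = treatment, group 2 = control. H0: μ_1 = μ_2; H1: μ_1 ≠ μ_2 (two-sample pooled-variance t-test, two-sided).
s_p² = [(7−1)·75.2² + (8−1)·81.1²]/(7+8−2) = 6151.59
t = (519 − 595)/√[6151.59·(1/7 + 1/8)] = -1.87
df = n₁ + n₂ − 2 = 13
Two-sided p-value ≈ 0.0838
Since p ≈ 0.0838 > α = 0.05, fail to reject H0; the evidence is not statistically significant.

-1.87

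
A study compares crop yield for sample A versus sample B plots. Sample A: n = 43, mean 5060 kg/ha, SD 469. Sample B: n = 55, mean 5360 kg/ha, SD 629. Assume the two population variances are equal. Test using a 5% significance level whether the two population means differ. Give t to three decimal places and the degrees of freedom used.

t = -2.610, df = 96

Let group 1 = sample A, group 2 = sample B. H0: μ_1 = μ_2; H1: μ_1 ≠ μ_2 (two-sample pooled-variance t-test, two-sided).
s_p² = [(43−1)·469² + (55−1)·629²]/(43+55−2) = 318781
t = (5060 − 5360)/√[318781·(1/43 + 1/55)] = -2.610
df = n₁ + n₂ − 2 = 96
Two-sided p-value ≈ 0.010
Since p ≈ 0.010 < α = 0.05, reject H0; the evidence is statistically significant.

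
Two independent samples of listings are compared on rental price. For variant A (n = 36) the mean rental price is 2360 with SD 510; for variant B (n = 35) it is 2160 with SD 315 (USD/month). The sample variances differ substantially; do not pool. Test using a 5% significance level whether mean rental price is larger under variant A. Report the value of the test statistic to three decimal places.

Let group 1 = variant A, group 2 = variant B. H0: μ_1 = μ_2; H1: μ_1 > μ_2 (Welch's two-sample t-test, right-tailed).
t = (x̄_1 − x̄_2)/√(s_1²/n_1 + s_2²/n_2) = (2360 − 2160)/√(510²/36 + 315²/35) = 1.994
Welch–Satterthwaite df ≈ 58.57
p-value = P(T ≥ 1.994) ≈ 0.025
Since p ≈ 0.025 < α = 0.05, reject H0; the data support H1.

1.994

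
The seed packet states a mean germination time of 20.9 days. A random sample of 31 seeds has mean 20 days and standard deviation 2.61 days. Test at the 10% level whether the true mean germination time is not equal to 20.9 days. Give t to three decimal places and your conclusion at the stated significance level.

H0: μ = 20.9; H1: μ ≠ 20.9 (one-sample t-test, two-sided).
t = (x̄ − μ₀)/(s/√n) = (20 − 20.9)/(2.61/√31) = -1.920
df = n − 1 = 30
Two-sided p-value ≈ 0.0644
Since p ≈ 0.0644 < α = 0.1, reject H0; the data support H1.

t = -1.920; reject H0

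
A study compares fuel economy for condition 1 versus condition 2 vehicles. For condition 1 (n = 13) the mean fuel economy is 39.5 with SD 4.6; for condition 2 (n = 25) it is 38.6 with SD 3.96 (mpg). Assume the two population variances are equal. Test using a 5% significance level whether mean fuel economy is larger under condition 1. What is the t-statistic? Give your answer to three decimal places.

Let group 1 = condition 1, group 2 = condition 2. H0: μ_1 = μ_2; H1: μ_1 > μ_2 (two-sample pooled-variance t-test, right-tailed).
s_p² = [(13−1)·4.6² + (25−1)·3.96²]/(13+25−2) = 17.5077
t = (39.5 − 38.6)/√[17.5077·(1/13 + 1/25)] = 0.629
df = n₁ + n₂ − 2 = 36
p-value = P(T ≥ 0.629) ≈ 0.2666
Since p ≈ 0.2666 > α = 0.05, fail to reject H0; the data do not provide sufficient evidence against H0.

0.629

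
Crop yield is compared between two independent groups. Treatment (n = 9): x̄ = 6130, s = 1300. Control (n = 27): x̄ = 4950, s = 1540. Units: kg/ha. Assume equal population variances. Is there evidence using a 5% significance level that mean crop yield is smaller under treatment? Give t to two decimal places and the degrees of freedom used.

Let group 1 = treatment, group 2 = control. H0: μ_1 = μ_2; H1: μ_1 < μ_2 (two-sample pooled-variance t-test, left-tailed).
s_p² = [(9−1)·1300² + (27−1)·1540²]/(9+27−2) = 2211220
t = (6130 − 4950)/√[2211220·(1/9 + 1/27)] = 2.06
df = n₁ + n₂ − 2 = 34
p-value = P(T ≤ 2.06) ≈ 0.9765
Since p ≈ 0.9765 > α = 0.05, fail to reject H0; the data do not provide sufficient evidence against H0.

t = 2.06, df = 34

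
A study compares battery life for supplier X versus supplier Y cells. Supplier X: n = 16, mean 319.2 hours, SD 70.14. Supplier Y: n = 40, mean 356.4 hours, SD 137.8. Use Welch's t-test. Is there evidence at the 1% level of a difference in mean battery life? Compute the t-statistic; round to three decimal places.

Let group 1 = supplier X, group 2 = supplier Y. H0: μ_1 = μ_2; H1: μ_1 ≠ μ_2 (Welch's two-sample t-test, two-sided).
t = (x̄_1 − x̄_2)/√(s_1²/n_1 + s_2²/n_2) = (319.2 − 356.4)/√(70.14²/16 + 137.8²/40) = -1.330
Welch–Satterthwaite df ≈ 50.64
Two-sided p-value ≈ 0.1894
Since p ≈ 0.1894 > α = 0.01, fail to reject H0; the evidence is not statistically significant.

-1.330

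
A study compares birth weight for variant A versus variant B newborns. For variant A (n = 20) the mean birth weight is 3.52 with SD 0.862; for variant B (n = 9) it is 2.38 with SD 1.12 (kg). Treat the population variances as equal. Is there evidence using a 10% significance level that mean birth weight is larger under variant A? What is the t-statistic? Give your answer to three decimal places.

Let group 1 = variant A, group 2 = variant B. H0: μ_1 = μ_2; H1: μ_1 > μ_2 (two-sample pooled-variance t-test, right-tailed).
s_p² = [(20−1)·0.862² + (9−1)·1.12²]/(20+9−2) = 0.894557
t = (3.52 − 2.38)/√[0.894557·(1/20 + 1/9)] = 3.003
df = n₁ + n₂ − 2 = 27
p-value = P(T ≥ 3.003) ≈ 0.003
Since p ≈ 0.003 < α = 0.1, reject H0; the evidence is statistically significant.

3.003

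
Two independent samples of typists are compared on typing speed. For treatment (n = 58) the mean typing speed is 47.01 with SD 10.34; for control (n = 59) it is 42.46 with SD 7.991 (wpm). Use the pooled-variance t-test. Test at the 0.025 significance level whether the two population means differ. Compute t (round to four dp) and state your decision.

t = 2.6659; reject H0

Let group 1 = treatment, group 2 = control. H0: μ_1 = μ_2; H1: μ_1 ≠ μ_2 (two-sample pooled-variance t-test, two-sided).
s_p² = [(58−1)·10.34² + (59−1)·7.991²]/(58+59−2) = 85.1986
t = (47.01 − 42.46)/√[85.1986·(1/58 + 1/59)] = 2.6659
df = n₁ + n₂ − 2 = 115
Two-sided p-value ≈ 0.0088
Since p ≈ 0.0088 < α = 0.025, reject H0; the data support H1.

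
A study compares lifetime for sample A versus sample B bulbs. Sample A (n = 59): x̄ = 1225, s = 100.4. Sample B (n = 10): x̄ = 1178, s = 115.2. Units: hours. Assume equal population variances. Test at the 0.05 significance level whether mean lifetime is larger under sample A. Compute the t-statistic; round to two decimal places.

1.34

Let group 1 = sample A, group 2 = sample B. H0: μ_1 = μ_2; H1: μ_1 > μ_2 (two-sample pooled-variance t-test, right-tailed).
s_p² = [(59−1)·100.4² + (10−1)·115.2²]/(59+10−2) = 10508.8
t = (1225 − 1178)/√[10508.8·(1/59 + 1/10)] = 1.34
df = n₁ + n₂ − 2 = 67
p-value = P(T ≥ 1.34) ≈ 0.092
Since p ≈ 0.092 > α = 0.05, fail to reject H0; the data do not provide sufficient evidence against H0.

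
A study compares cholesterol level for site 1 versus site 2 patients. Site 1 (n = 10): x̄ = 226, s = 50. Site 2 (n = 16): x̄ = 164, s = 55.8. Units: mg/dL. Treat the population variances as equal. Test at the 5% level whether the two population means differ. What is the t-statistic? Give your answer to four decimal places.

2.8642

Let group 1 = site 1, group 2 = site 2. H0: μ_1 = μ_2; H1: μ_1 ≠ μ_2 (two-sample pooled-variance t-test, two-sided).
s_p² = [(10−1)·50² + (16−1)·55.8²]/(10+16−2) = 2883.53
t = (226 − 164)/√[2883.53·(1/10 + 1/16)] = 2.8642
df = n₁ + n₂ − 2 = 24
Two-sided p-value ≈ 0.009
Since p ≈ 0.009 < α = 0.05, reject H0; the data support H1.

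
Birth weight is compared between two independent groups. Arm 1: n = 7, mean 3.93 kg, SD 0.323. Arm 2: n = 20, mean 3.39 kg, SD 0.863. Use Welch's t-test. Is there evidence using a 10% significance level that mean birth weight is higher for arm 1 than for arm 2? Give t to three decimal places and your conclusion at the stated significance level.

Let group 1 = arm 1, group 2 = arm 2. H0: μ_1 = μ_2; H1: μ_1 > μ_2 (Welch's two-sample t-test, right-tailed).
t = (x̄_1 − x̄_2)/√(s_1²/n_1 + s_2²/n_2) = (3.93 − 3.39)/√(0.323²/7 + 0.863²/20) = 2.365
Welch–Satterthwaite df ≈ 24.72
p-value = P(T ≥ 2.365) ≈ 0.013
Since p ≈ 0.013 < α = 0.1, reject H0; the evidence is statistically significant.

t = 2.365; reject H0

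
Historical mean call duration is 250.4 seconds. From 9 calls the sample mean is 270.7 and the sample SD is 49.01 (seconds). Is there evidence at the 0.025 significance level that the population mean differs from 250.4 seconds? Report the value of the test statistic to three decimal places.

H0: μ = 250.4; H1: μ ≠ 250.4 (one-sample t-test, two-sided).
t = (x̄ − μ₀)/(s/√n) = (270.7 − 250.4)/(49.01/√9) = 1.243
df = n − 1 = 8
Two-sided p-value ≈ 0.249
Since p ≈ 0.249 > α = 0.025, fail to reject H0; the data do not provide sufficient evidence against H0.

1.243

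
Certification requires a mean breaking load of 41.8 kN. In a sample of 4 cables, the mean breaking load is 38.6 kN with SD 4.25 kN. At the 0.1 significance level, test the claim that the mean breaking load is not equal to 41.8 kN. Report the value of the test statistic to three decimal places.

-1.506

H0: μ = 41.8; H1: μ ≠ 41.8 (one-sample t-test, two-sided).
t = (x̄ − μ₀)/(s/√n) = (38.6 − 41.8)/(4.25/√4) = -1.506
df = n − 1 = 3
Two-sided p-value ≈ 0.229
Since p ≈ 0.229 > α = 0.1, fail to reject H0; the evidence is not statistically significant.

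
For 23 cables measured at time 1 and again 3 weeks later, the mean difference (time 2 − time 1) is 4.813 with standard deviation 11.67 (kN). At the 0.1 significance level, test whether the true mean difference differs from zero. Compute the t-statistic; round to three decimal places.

1.978

H0: μ_d = 0; H1: μ_d ≠ 0 (paired t-test on the differences, two-sided).
t = d̄/(s_d/√n) = 4.813/(11.67/√23) = 1.978
df = n − 1 = 22
Two-sided p-value ≈ 0.061
Since p ≈ 0.061 < α = 0.1, reject H0; the data support H1.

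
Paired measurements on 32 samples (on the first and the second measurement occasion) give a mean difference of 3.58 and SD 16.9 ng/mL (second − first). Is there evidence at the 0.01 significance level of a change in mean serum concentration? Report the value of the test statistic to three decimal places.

H0: μ_d = 0; H1: μ_d ≠ 0 (paired t-test on the differences, two-sided).
t = d̄/(s_d/√n) = 3.58/(16.9/√32) = 1.198
df = n − 1 = 31
Two-sided p-value ≈ 0.2399
Since p ≈ 0.2399 > α = 0.01, fail to reject H0; the evidence is not statistically significant.

1.198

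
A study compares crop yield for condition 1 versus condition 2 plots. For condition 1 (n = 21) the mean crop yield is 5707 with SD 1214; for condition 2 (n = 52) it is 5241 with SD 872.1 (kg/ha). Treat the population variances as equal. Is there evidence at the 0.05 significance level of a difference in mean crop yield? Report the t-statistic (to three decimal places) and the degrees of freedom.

t = 1.838, df = 71

Let group 1 = condition 1, group 2 = condition 2. H0: μ_1 = μ_2; H1: μ_1 ≠ μ_2 (two-sample pooled-variance t-test, two-sided).
s_p² = [(21−1)·1214² + (52−1)·872.1²]/(21+52−2) = 961470
t = (5707 − 5241)/√[961470·(1/21 + 1/52)] = 1.838
df = n₁ + n₂ − 2 = 71
Two-sided p-value ≈ 0.0702
Since p ≈ 0.0702 > α = 0.05, fail to reject H0; the data do not provide sufficient evidence against H0.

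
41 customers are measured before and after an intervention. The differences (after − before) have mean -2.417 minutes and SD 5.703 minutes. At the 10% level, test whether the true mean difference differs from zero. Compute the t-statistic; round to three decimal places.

H0: μ_d = 0; H1: μ_d ≠ 0 (paired t-test on the differences, two-sided).
t = d̄/(s_d/√n) = -2.417/(5.703/√41) = -2.714
df = n − 1 = 40
Two-sided p-value ≈ 0.010
Since p ≈ 0.010 < α = 0.1, reject H0; the data support H1.

-2.714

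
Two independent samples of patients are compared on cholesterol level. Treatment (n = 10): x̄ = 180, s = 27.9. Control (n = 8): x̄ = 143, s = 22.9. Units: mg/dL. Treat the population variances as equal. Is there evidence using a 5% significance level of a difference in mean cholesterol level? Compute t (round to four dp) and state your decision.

t = 3.0196; reject H0

Let group 1 = treatment, group 2 = control. H0: μ_1 = μ_2; H1: μ_1 ≠ μ_2 (two-sample pooled-variance t-test, two-sided).
s_p² = [(10−1)·27.9² + (8−1)·22.9²]/(10+8−2) = 667.285
t = (180 − 143)/√[667.285·(1/10 + 1/8)] = 3.0196
df = n₁ + n₂ − 2 = 16
Two-sided p-value ≈ 0.0081
Since p ≈ 0.0081 < α = 0.05, reject H0; the evidence is statistically significant.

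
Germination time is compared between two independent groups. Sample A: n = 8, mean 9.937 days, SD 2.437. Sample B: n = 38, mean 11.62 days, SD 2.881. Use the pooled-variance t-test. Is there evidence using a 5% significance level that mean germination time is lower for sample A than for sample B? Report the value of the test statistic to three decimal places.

-1.537

Let group 1 = sample A, group 2 = sample B. H0: μ_1 = μ_2; H1: μ_1 < μ_2 (two-sample pooled-variance t-test, left-tailed).
s_p² = [(8−1)·2.437² + (38−1)·2.881²]/(8+38−2) = 7.92452
t = (9.937 − 11.62)/√[7.92452·(1/8 + 1/38)] = -1.537
df = n₁ + n₂ − 2 = 44
p-value = P(T ≤ -1.537) ≈ 0.066
Since p ≈ 0.066 > α = 0.05, fail to reject H0; the data do not provide sufficient evidence against H0.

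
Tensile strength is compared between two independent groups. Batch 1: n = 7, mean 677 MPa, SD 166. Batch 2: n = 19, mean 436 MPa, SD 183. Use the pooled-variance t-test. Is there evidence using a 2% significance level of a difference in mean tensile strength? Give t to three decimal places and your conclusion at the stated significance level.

Let group 1 = batch 1, group 2 = batch 2. H0: μ_1 = μ_2; H1: μ_1 ≠ μ_2 (two-sample pooled-variance t-test, two-sided).
s_p² = [(7−1)·166² + (19−1)·183²]/(7+19−2) = 32005.8
t = (677 − 436)/√[32005.8·(1/7 + 1/19)] = 3.047
df = n₁ + n₂ − 2 = 24
Two-sided p-value ≈ 0.0056
Since p ≈ 0.0056 < α = 0.02, reject H0; the evidence is statistically significant.

t = 3.047; reject H0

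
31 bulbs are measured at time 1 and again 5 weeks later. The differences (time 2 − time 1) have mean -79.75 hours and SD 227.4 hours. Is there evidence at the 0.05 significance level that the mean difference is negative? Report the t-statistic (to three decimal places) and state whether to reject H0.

t = -1.953; reject H0

H0: μ_d = 0; H1: μ_d < 0 (paired t-test on the differences, left-tailed).
t = d̄/(s_d/√n) = -79.75/(227.4/√31) = -1.953
df = n − 1 = 30
p-value = P(T ≤ -1.953) ≈ 0.030
Since p ≈ 0.030 < α = 0.05, reject H0; the evidence is statistically significant.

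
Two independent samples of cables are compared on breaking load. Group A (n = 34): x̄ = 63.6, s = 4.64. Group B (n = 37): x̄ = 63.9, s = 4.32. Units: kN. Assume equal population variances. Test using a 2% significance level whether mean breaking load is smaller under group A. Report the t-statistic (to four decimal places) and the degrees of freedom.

t = -0.2821, df = 69

Let group 1 = group A, group 2 = group B. H0: μ_1 = μ_2; H1: μ_1 < μ_2 (two-sample pooled-variance t-test, left-tailed).
s_p² = [(34−1)·4.64² + (37−1)·4.32²]/(34+37−2) = 20.0337
t = (63.6 − 63.9)/√[20.0337·(1/34 + 1/37)] = -0.2821
df = n₁ + n₂ − 2 = 69
p-value = P(T ≤ -0.2821) ≈ 0.389
Since p ≈ 0.389 > α = 0.02, fail to reject H0; the evidence is not statistically significant.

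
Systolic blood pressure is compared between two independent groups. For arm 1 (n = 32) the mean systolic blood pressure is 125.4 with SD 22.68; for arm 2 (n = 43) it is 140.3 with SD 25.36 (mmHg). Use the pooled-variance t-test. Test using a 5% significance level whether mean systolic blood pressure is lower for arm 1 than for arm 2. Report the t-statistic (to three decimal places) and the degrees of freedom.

Let group 1 = arm 1, group 2 = arm 2. H0: μ_1 = μ_2; H1: μ_1 < μ_2 (two-sample pooled-variance t-test, left-tailed).
s_p² = [(32−1)·22.68² + (43−1)·25.36²]/(32+43−2) = 588.456
t = (125.4 − 140.3)/√[588.456·(1/32 + 1/43)] = -2.631
df = n₁ + n₂ − 2 = 73
p-value = P(T ≤ -2.631) ≈ 0.005
Since p ≈ 0.005 < α = 0.05, reject H0; the data support H1.

t = -2.631, df = 73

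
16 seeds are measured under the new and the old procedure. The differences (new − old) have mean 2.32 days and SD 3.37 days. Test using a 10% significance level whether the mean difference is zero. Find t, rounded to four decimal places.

H0: μ_d = 0; H1: μ_d ≠ 0 (paired t-test on the differences, two-sided).
t = d̄/(s_d/√n) = 2.32/(3.37/√16) = 2.7537
df = n − 1 = 15
Two-sided p-value ≈ 0.015
Since p ≈ 0.015 < α = 0.1, reject H0; the evidence is statistically significant.

2.7537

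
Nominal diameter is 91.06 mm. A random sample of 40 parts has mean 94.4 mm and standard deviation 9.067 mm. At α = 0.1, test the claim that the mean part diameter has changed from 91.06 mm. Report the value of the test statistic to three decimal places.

2.330

H0: μ = 91.06; H1: μ ≠ 91.06 (one-sample t-test, two-sided).
t = (x̄ − μ₀)/(s/√n) = (94.4 − 91.06)/(9.067/√40) = 2.330
df = n − 1 = 39
Two-sided p-value ≈ 0.0251
Since p ≈ 0.0251 < α = 0.1, reject H0; the evidence is statistically significant.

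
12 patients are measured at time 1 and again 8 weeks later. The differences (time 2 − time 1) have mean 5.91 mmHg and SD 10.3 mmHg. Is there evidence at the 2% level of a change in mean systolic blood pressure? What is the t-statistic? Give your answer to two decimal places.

H0: μ_d = 0; H1: μ_d ≠ 0 (paired t-test on the differences, two-sided).
t = d̄/(s_d/√n) = 5.91/(10.3/√12) = 1.99
df = n − 1 = 11
Two-sided p-value ≈ 0.0723
Since p ≈ 0.0723 > α = 0.02, fail to reject H0; the evidence is not statistically significant.

1.99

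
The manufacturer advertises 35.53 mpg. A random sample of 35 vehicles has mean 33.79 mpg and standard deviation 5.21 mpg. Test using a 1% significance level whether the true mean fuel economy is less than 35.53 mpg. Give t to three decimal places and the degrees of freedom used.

H0: μ = 35.53; H1: μ < 35.53 (one-sample t-test, left-tailed).
t = (x̄ − μ₀)/(s/√n) = (33.79 − 35.53)/(5.21/√35) = -1.976
df = n − 1 = 34
p-value = P(T ≤ -1.976) ≈ 0.028
Since p ≈ 0.028 > α = 0.01, fail to reject H0; the evidence is not statistically significant.

t = -1.976, df = 34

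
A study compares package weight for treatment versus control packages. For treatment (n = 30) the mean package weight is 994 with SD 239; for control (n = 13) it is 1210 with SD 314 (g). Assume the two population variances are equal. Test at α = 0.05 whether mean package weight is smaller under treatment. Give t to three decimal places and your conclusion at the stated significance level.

t = -2.472; reject H0

Let group 1 = treatment, group 2 = control. H0: μ_1 = μ_2; H1: μ_1 < μ_2 (two-sample pooled-variance t-test, left-tailed).
s_p² = [(30−1)·239² + (13−1)·314²]/(30+13−2) = 69260
t = (994 − 1210)/√[69260·(1/30 + 1/13)] = -2.472
df = n₁ + n₂ − 2 = 41
p-value = P(T ≤ -2.472) ≈ 0.0088
Since p ≈ 0.0088 < α = 0.05, reject H0; the data support H1.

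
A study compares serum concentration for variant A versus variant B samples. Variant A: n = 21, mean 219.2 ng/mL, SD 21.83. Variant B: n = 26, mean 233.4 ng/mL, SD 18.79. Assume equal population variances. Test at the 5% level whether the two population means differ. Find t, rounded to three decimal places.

Let group 1 = variant A, group 2 = variant B. H0: μ_1 = μ_2; H1: μ_1 ≠ μ_2 (two-sample pooled-variance t-test, two-sided).
s_p² = [(21−1)·21.83² + (26−1)·18.79²]/(21+26−2) = 407.946
t = (219.2 − 233.4)/√[407.946·(1/21 + 1/26)] = -2.396
df = n₁ + n₂ − 2 = 45
Two-sided p-value ≈ 0.0208
Since p ≈ 0.0208 < α = 0.05, reject H0; the evidence is statistically significant.

-2.396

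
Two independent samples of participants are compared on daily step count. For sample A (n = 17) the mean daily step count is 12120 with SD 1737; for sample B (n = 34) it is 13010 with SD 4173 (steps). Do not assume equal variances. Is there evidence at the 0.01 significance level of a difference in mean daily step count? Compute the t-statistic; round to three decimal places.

-1.072

Let group 1 = sample A, group 2 = sample B. H0: μ_1 = μ_2; H1: μ_1 ≠ μ_2 (Welch's two-sample t-test, two-sided).
t = (x̄_1 − x̄_2)/√(s_1²/n_1 + s_2²/n_2) = (12120 − 13010)/√(1737²/17 + 4173²/34) = -1.072
Welch–Satterthwaite df ≈ 47.96
Two-sided p-value ≈ 0.2892
Since p ≈ 0.2892 > α = 0.01, fail to reject H0; the evidence is not statistically significant.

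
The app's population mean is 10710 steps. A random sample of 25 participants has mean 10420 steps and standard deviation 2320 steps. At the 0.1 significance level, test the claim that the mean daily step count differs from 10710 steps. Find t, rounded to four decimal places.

H0: μ = 10710; H1: μ ≠ 10710 (one-sample t-test, two-sided).
t = (x̄ − μ₀)/(s/√n) = (10420 − 10710)/(2320/√25) = -0.6250
df = n − 1 = 24
Two-sided p-value ≈ 0.5379
Since p ≈ 0.5379 > α = 0.1, fail to reject H0; the data do not provide sufficient evidence against H0.

-0.6250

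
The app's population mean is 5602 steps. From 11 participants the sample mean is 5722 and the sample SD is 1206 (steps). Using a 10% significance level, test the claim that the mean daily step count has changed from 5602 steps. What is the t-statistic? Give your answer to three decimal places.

0.330

H0: μ = 5602; H1: μ ≠ 5602 (one-sample t-test, two-sided).
t = (x̄ − μ₀)/(s/√n) = (5722 − 5602)/(1206/√11) = 0.330
df = n − 1 = 10
Two-sided p-value ≈ 0.7482
Since p ≈ 0.7482 > α = 0.1, fail to reject H0; the evidence is not statistically significant.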